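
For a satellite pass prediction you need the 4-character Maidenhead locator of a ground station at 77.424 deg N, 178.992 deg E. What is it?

Shift to the Maidenhead origin (180°W, 90°S): lon 358.99, lat 167.42.
Field: 358.99/20 → 17 → R, 167.42/10 → 16 → Q; chars RQ.
Square: 18.99/2 → 9, 7.42/1 → 7; chars 97.

RQ97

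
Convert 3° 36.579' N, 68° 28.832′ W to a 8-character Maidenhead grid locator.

Shift to the Maidenhead origin (180°W, 90°S): lon 111.51947, lat 93.60965.
Field: lon ⌊111.51947/20⌋ = 5 → F; lat ⌊93.60965/10⌋ = 9 → J.
Square: lon ⌊11.51947/2⌋ = 5; lat ⌊3.60965/1⌋ = 3.
Subsquare: lon ⌊1.51947/0.0833333⌋ = 18 → s; lat ⌊0.60965/0.0416667⌋ = 14 → o.
Extended square: lon ⌊0.01947/0.00833333⌋ = 2; lat ⌊0.02632/0.00416667⌋ = 6.

FJ53so26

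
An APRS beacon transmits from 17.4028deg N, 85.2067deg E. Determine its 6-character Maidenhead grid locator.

Shift to the Maidenhead origin (180°W, 90°S): lon 265.2067, lat 107.4028.
Field (20°×10°, letters A–R): lon ⌊265.2067/20⌋ = 13 → N; lat ⌊107.4028/10⌋ = 10 → K.
Square (2°×1°, digits 0–9): lon ⌊5.2067/2⌋ = 2; lat ⌊7.4028/1⌋ = 7.
Subsquare (5′×2.5′, letters a–x): lon ⌊1.2067/0.0833333⌋ = 14 → o; lat ⌊0.4028/0.0416667⌋ = 9 → j.

NK27oj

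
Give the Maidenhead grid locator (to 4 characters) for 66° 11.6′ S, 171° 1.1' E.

Offset from 180°W / 90°S: lon 351.02°, lat 23.81°.
Field (20°×10°, letters A–R): lon ⌊351.02/20⌋ = 17 → R; lat ⌊23.81/10⌋ = 2 → C.
Square (2°×1°, digits 0–9): lon ⌊11.02/2⌋ = 5; lat ⌊3.81/1⌋ = 3.

RC53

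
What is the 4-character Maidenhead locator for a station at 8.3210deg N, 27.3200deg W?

HJ68

Offset from 180°W / 90°S: lon 152.68°, lat 98.32°.
Field: 152.68/20 → 7 → H, 98.32/10 → 9 → J; chars HJ.
Square: 12.68/2 → 6, 8.32/1 → 8; chars 68.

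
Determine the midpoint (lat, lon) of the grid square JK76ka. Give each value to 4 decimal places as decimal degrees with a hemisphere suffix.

Field J=9, K=10: +9·20° lon, +10·10° lat → SW at lon 0°, lat 10°.
Square 7, 6: +7·2° lon, +6·1° lat → SW at lon 14°, lat 16°.
Subsquare k=10, a=0: +10·0.0833333° lon, +0·0.0416667° lat → SW at lon 14.8333°, lat 16°.
Cell spans 0.0833333° lon × 0.0416667° lat. Centre is SW corner plus half of each.
latitude 16.0208° N, longitude 14.8750° E.

16.0208° N, 14.8750° E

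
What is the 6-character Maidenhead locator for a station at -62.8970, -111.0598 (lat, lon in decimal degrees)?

DC47lc

Add 180° to longitude and 90° to latitude: 68.9402, 27.1030.
Field: lon ⌊68.9402/20⌋ = 3 → D; lat ⌊27.1030/10⌋ = 2 → C.
Square: lon ⌊8.9402/2⌋ = 4; lat ⌊7.1030/1⌋ = 7.
Subsquare: lon ⌊0.9402/0.0833333⌋ = 11 → l; lat ⌊0.1030/0.0416667⌋ = 2 → c.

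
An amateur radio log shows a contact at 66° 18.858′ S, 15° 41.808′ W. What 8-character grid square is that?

IC23dq64

Offset from 180°W / 90°S: lon 164.30320°, lat 23.68570°.
Field: lon ⌊164.30320/20⌋ = 8 → I; lat ⌊23.68570/10⌋ = 2 → C.
Square: lon ⌊4.30320/2⌋ = 2; lat ⌊3.68570/1⌋ = 3.
Subsquare: lon ⌊0.30320/0.0833333⌋ = 3 → d; lat ⌊0.68570/0.0416667⌋ = 16 → q.
Extended square: lon ⌊0.05320/0.00833333⌋ = 6; lat ⌊0.01903/0.00416667⌋ = 4.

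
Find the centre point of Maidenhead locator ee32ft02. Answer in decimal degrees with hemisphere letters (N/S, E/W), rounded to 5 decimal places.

47.19792° S, 93.57917° W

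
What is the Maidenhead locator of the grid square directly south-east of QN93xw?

Longitude subsquare x = 23; +1 → 24, wraps to 0 = a, carry into square.
Longitude square 9; +1 → 10, wraps to 0, carry into field.
Longitude field Q = 16; +1 → 17 = R.
Latitude subsquare w = 22; −1 → 21 = v.

RN03av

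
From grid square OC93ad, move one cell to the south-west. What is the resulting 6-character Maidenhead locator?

OC83xc

Longitude subsquare a = 0; −1 → -1, wraps to 23 = x, carry into square.
Longitude square 9; −1 → 8.
Latitude subsquare d = 3; −1 → 2 = c.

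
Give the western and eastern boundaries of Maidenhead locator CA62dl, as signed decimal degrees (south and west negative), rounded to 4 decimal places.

-127.7500, -127.6667

Field C=2, A=0: +2·20° lon, +0·10° lat → SW at lon -140°, lat -90°.
Square 6, 2: +6·2° lon, +2·1° lat → SW at lon -128°, lat -88°.
Subsquare d=3, l=11: +3·0.0833333° lon, +11·0.0416667° lat → SW at lon -127.75°, lat -87.5417°.
Cell spans 0.0833333° lon × 0.0416667° lat.
west -127.7500, east -127.6667.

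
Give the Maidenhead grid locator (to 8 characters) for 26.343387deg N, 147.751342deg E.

Shift to the Maidenhead origin (180°W, 90°S): lon 327.75134, lat 116.34339.
Field: lon ⌊327.75134/20⌋ = 16 → Q; lat ⌊116.34339/10⌋ = 11 → L.
Square: lon ⌊7.75134/2⌋ = 3; lat ⌊6.34339/1⌋ = 6.
Subsquare: lon ⌊1.75134/0.0833333⌋ = 21 → v; lat ⌊0.34339/0.0416667⌋ = 8 → i.
Extended square: lon ⌊0.00134/0.00833333⌋ = 0; lat ⌊0.01005/0.00416667⌋ = 2.

QL36vi02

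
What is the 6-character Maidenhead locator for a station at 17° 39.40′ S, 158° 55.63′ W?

BH02mi

Shift to the Maidenhead origin (180°W, 90°S): lon 21.0728, lat 72.3433.
Field: 21.0728/20 → 1 → B, 72.3433/10 → 7 → H; chars BH.
Square: 1.0728/2 → 0, 2.3433/1 → 2; chars 02.
Subsquare: 1.0728/0.0833333 → 12 → m, 0.3433/0.0416667 → 8 → i; chars mi.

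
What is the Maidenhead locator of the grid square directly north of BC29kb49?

Latitude extended square 9; +1 → 10, wraps to 0, carry into subsquare.
Latitude subsquare b = 1; +1 → 2 = c.
The longitude characters are unchanged.

BC29kc40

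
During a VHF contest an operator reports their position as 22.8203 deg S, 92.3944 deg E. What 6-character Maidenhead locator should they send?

Shift to the Maidenhead origin (180°W, 90°S): lon 272.3944, lat 67.1797.
Field (20°×10°, letters A–R): lon ⌊272.3944/20⌋ = 13 → N; lat ⌊67.1797/10⌋ = 6 → G.
Square (2°×1°, digits 0–9): lon ⌊12.3944/2⌋ = 6; lat ⌊7.1797/1⌋ = 7.
Subsquare (5′×2.5′, letters a–x): lon ⌊0.3944/0.0833333⌋ = 4 → e; lat ⌊0.1797/0.0416667⌋ = 4 → e.

NG67ee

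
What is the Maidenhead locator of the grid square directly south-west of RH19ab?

Longitude subsquare a = 0; −1 → -1, wraps to 23 = x, carry into square.
Longitude square 1; −1 → 0.
Latitude subsquare b = 1; −1 → 0 = a.

RH09xa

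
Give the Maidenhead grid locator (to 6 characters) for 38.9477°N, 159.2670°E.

Shift to the Maidenhead origin (180°W, 90°S): lon 339.2670, lat 128.9477.
Field: lon ⌊339.2670/20⌋ = 16 → Q; lat ⌊128.9477/10⌋ = 12 → M.
Square: lon ⌊19.2670/2⌋ = 9; lat ⌊8.9477/1⌋ = 8.
Subsquare: lon ⌊1.2670/0.0833333⌋ = 15 → p; lat ⌊0.9477/0.0416667⌋ = 22 → w.

QM98pw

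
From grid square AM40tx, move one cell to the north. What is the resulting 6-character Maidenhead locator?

Latitude subsquare x = 23; +1 → 24, wraps to 0 = a, carry into square.
Latitude square 0; +1 → 1.
The longitude characters are unchanged.

AM41ta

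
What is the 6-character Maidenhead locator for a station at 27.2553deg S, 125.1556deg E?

PG22nr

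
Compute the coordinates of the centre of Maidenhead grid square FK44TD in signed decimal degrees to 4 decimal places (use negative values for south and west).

14.1458, -70.3750

Field F=5, K=10: +5·20° lon, +10·10° lat → SW at lon -80°, lat 10°.
Square 4, 4: +4·2° lon, +4·1° lat → SW at lon -72°, lat 14°.
Subsquare t=19, d=3: +19·0.0833333° lon, +3·0.0416667° lat → SW at lon -70.4167°, lat 14.125°.
Cell spans 0.0833333° lon × 0.0416667° lat. Centre is SW corner plus half of each.
latitude 14.1458, longitude -70.3750.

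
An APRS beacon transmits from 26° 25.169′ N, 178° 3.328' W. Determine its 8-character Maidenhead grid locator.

Shift to the Maidenhead origin (180°W, 90°S): lon 1.94453, lat 116.41948.
Field: 1.94453/20 → 0 → A, 116.41948/10 → 11 → L; chars AL.
Square: 1.94453/2 → 0, 6.41948/1 → 6; chars 06.
Subsquare: 1.94453/0.0833333 → 23 → x, 0.41948/0.0416667 → 10 → k; chars xk.
Extended square: 0.02787/0.00833333 → 3, 0.00282/0.00416667 → 0; chars 30.

AL06xk30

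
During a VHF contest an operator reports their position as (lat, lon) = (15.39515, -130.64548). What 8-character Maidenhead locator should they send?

Shift to the Maidenhead origin (180°W, 90°S): lon 49.35452, lat 105.39515.
Field: lon ⌊49.35452/20⌋ = 2 → C; lat ⌊105.39515/10⌋ = 10 → K.
Square: lon ⌊9.35452/2⌋ = 4; lat ⌊5.39515/1⌋ = 5.
Subsquare: lon ⌊1.35452/0.0833333⌋ = 16 → q; lat ⌊0.39515/0.0416667⌋ = 9 → j.
Extended square: lon ⌊0.02119/0.00833333⌋ = 2; lat ⌊0.02015/0.00416667⌋ = 4.

CK45qj24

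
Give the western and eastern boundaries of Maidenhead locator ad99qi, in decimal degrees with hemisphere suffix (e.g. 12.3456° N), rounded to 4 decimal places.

160.6667° W, 160.5833° W

Field A=0, D=3: +0·20° lon, +3·10° lat → SW at lon -180°, lat -60°.
Square 9, 9: +9·2° lon, +9·1° lat → SW at lon -162°, lat -51°.
Subsquare q=16, i=8: +16·0.0833333° lon, +8·0.0416667° lat → SW at lon -160.667°, lat -50.6667°.
Cell spans 0.0833333° lon × 0.0416667° lat.
west 160.6667° W, east 160.5833° W.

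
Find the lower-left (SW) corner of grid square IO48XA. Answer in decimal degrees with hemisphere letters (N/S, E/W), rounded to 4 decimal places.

58.0000° N, 10.0833° W

Field I=8, O=14: +8·20° lon, +14·10° lat → SW at lon -20°, lat 50°.
Square 4, 8: +4·2° lon, +8·1° lat → SW at lon -12°, lat 58°.
Subsquare x=23, a=0: +23·0.0833333° lon, +0·0.0416667° lat → SW at lon -10.0833°, lat 58°.
latitude 58.0000° N, longitude 10.0833° W.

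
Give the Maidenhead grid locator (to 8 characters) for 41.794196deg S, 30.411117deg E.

Add 180° to longitude and 90° to latitude: 210.41112, 48.20580.
Field (20°×10°, letters A–R): 210.41112/20 → 10 → K, 48.20580/10 → 4 → E; chars KE.
Square (2°×1°, digits 0–9): 10.41112/2 → 5, 8.20580/1 → 8; chars 58.
Subsquare (5′×2.5′, letters a–x): 0.41112/0.0833333 → 4 → e, 0.20580/0.0416667 → 4 → e; chars ee.
Extended square (30″×15″, digits 0–9): 0.07778/0.00833333 → 9, 0.03914/0.00416667 → 9; chars 99.

KE58ee99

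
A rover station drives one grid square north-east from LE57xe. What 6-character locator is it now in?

Longitude subsquare x = 23; +1 → 24, wraps to 0 = a, carry into square.
Longitude square 5; +1 → 6.
Latitude subsquare e = 4; +1 → 5 = f.

LE67af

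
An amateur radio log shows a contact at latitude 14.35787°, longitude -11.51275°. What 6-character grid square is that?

IK44fi

Offset from 180°W / 90°S: lon 168.4872°, lat 104.3579°.
Field: 168.4872/20 → 8 → I, 104.3579/10 → 10 → K; chars IK.
Square: 8.4872/2 → 4, 4.3579/1 → 4; chars 44.
Subsquare: 0.4872/0.0833333 → 5 → f, 0.3579/0.0416667 → 8 → i; chars fi.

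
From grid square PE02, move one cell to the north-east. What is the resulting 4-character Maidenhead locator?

PE13

Longitude square 0; +1 → 1.
Latitude square 2; +1 → 3.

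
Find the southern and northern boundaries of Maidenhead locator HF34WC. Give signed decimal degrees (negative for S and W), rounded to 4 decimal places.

Field H=7, F=5: +7·20° lon, +5·10° lat → SW at lon -40°, lat -40°.
Square 3, 4: +3·2° lon, +4·1° lat → SW at lon -34°, lat -36°.
Subsquare w=22, c=2: +22·0.0833333° lon, +2·0.0416667° lat → SW at lon -32.1667°, lat -35.9167°.
Cell spans 0.0833333° lon × 0.0416667° lat.
south -35.9167, north -35.8750.

-35.9167, -35.8750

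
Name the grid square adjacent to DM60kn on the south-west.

DM60jm

Longitude subsquare k = 10; −1 → 9 = j.
Latitude subsquare n = 13; −1 → 12 = m.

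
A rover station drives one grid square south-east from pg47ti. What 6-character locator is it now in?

Longitude subsquare t = 19; +1 → 20 = u.
Latitude subsquare i = 8; −1 → 7 = h.

PG47uh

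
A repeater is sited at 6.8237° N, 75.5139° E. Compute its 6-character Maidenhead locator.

MJ76st

Shift to the Maidenhead origin (180°W, 90°S): lon 255.5139, lat 96.8237.
Field: lon ⌊255.5139/20⌋ = 12 → M; lat ⌊96.8237/10⌋ = 9 → J.
Square: lon ⌊15.5139/2⌋ = 7; lat ⌊6.8237/1⌋ = 6.
Subsquare: lon ⌊1.5139/0.0833333⌋ = 18 → s; lat ⌊0.8237/0.0416667⌋ = 19 → t.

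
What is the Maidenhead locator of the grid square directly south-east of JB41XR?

Longitude subsquare x = 23; +1 → 24, wraps to 0 = a, carry into square.
Longitude square 4; +1 → 5.
Latitude subsquare r = 17; −1 → 16 = q.

JB51aq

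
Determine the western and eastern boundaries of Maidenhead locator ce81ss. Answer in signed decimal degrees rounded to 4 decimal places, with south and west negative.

Field C=2, E=4: +2·20° lon, +4·10° lat → SW at lon -140°, lat -50°.
Square 8, 1: +8·2° lon, +1·1° lat → SW at lon -124°, lat -49°.
Subsquare s=18, s=18: +18·0.0833333° lon, +18·0.0416667° lat → SW at lon -122.5°, lat -48.25°.
Cell spans 0.0833333° lon × 0.0416667° lat.
west -122.5000, east -122.4167.

-122.5000, -122.4167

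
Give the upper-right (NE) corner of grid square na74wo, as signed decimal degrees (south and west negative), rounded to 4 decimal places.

-85.3750, 95.9167

Field N=13, A=0: +13·20° lon, +0·10° lat → SW at lon 80°, lat -90°.
Square 7, 4: +7·2° lon, +4·1° lat → SW at lon 94°, lat -86°.
Subsquare w=22, o=14: +22·0.0833333° lon, +14·0.0416667° lat → SW at lon 95.8333°, lat -85.4167°.
Cell spans 0.0833333° lon × 0.0416667° lat. NE corner is SW corner plus one full cell.
latitude -85.3750, longitude 95.9167.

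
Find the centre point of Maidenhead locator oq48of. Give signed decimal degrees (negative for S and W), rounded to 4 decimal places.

78.2292, 109.2083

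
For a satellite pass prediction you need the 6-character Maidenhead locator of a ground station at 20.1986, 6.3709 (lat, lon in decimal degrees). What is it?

JL30ee

Add 180° to longitude and 90° to latitude: 186.3709, 110.1986.
Field: 186.3709/20 → 9 → J, 110.1986/10 → 11 → L; chars JL.
Square: 6.3709/2 → 3, 0.1986/1 → 0; chars 30.
Subsquare: 0.3709/0.0833333 → 4 → e, 0.1986/0.0416667 → 4 → e; chars ee.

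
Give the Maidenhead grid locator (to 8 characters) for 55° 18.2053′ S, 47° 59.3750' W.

Add 180° to longitude and 90° to latitude: 132.01042, 34.69658.
Field: 132.01042/20 → 6 → G, 34.69658/10 → 3 → D; chars GD.
Square: 12.01042/2 → 6, 4.69658/1 → 4; chars 64.
Subsquare: 0.01042/0.0833333 → 0 → a, 0.69658/0.0416667 → 16 → q; chars aq.
Extended square: 0.01042/0.00833333 → 1, 0.02991/0.00416667 → 7; chars 17.

GD64aq17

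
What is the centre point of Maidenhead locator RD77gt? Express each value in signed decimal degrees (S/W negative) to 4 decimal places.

Field R=17, D=3: +17·20° lon, +3·10° lat → SW at lon 160°, lat -60°.
Square 7, 7: +7·2° lon, +7·1° lat → SW at lon 174°, lat -53°.
Subsquare g=6, t=19: +6·0.0833333° lon, +19·0.0416667° lat → SW at lon 174.5°, lat -52.2083°.
Cell spans 0.0833333° lon × 0.0416667° lat. Centre is SW corner plus half of each.
latitude -52.1875, longitude 174.5417.

-52.1875, 174.5417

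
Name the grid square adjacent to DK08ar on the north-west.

Longitude subsquare a = 0; −1 → -1, wraps to 23 = x, carry into square.
Longitude square 0; −1 → -1, wraps to 9, carry into field.
Longitude field D = 3; −1 → 2 = C.
Latitude subsquare r = 17; +1 → 18 = s.

CK98xs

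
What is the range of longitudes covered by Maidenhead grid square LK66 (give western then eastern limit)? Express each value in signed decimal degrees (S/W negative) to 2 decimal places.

52.00, 54.00

Field L=11, K=10: +11·20° lon, +10·10° lat → SW at lon 40°, lat 10°.
Square 6, 6: +6·2° lon, +6·1° lat → SW at lon 52°, lat 16°.
Cell spans 2° lon × 1° lat.
west 52.00, east 54.00.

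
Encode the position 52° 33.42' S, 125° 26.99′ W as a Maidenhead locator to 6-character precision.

CD77gk

Shift to the Maidenhead origin (180°W, 90°S): lon 54.5502, lat 37.4430.
Field (20°×10°, letters A–R): lon ⌊54.5502/20⌋ = 2 → C; lat ⌊37.4430/10⌋ = 3 → D.
Square (2°×1°, digits 0–9): lon ⌊14.5502/2⌋ = 7; lat ⌊7.4430/1⌋ = 7.
Subsquare (5′×2.5′, letters a–x): lon ⌊0.5502/0.0833333⌋ = 6 → g; lat ⌊0.4430/0.0416667⌋ = 10 → k.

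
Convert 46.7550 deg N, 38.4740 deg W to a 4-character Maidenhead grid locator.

HN06

Add 180° to longitude and 90° to latitude: 141.53, 136.75.
Field (20°×10°, letters A–R): lon ⌊141.53/20⌋ = 7 → H; lat ⌊136.75/10⌋ = 13 → N.
Square (2°×1°, digits 0–9): lon ⌊1.53/2⌋ = 0; lat ⌊6.75/1⌋ = 6.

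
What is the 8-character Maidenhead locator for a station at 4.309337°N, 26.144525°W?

HJ64wh24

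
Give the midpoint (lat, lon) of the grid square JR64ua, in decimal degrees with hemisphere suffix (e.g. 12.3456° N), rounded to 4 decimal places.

Field J=9, R=17: +9·20° lon, +17·10° lat → SW at lon 0°, lat 80°.
Square 6, 4: +6·2° lon, +4·1° lat → SW at lon 12°, lat 84°.
Subsquare u=20, a=0: +20·0.0833333° lon, +0·0.0416667° lat → SW at lon 13.6667°, lat 84°.
Cell spans 0.0833333° lon × 0.0416667° lat. Centre is SW corner plus half of each.
latitude 84.0208° N, longitude 13.7083° E.

84.0208° N, 13.7083° E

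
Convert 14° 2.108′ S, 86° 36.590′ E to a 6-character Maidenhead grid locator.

Offset from 180°W / 90°S: lon 266.6098°, lat 75.9649°.
Field: lon ⌊266.6098/20⌋ = 13 → N; lat ⌊75.9649/10⌋ = 7 → H.
Square: lon ⌊6.6098/2⌋ = 3; lat ⌊5.9649/1⌋ = 5.
Subsquare: lon ⌊0.6098/0.0833333⌋ = 7 → h; lat ⌊0.9649/0.0416667⌋ = 23 → x.

NH35hx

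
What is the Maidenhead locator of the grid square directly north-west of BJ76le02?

BJ76ke93

Longitude extended square 0; −1 → -1, wraps to 9, carry into subsquare.
Longitude subsquare l = 11; −1 → 10 = k.
Latitude extended square 2; +1 → 3.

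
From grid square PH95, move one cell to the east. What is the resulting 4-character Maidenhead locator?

Longitude square 9; +1 → 10, wraps to 0, carry into field.
Longitude field P = 15; +1 → 16 = Q.
The latitude characters are unchanged.

QH05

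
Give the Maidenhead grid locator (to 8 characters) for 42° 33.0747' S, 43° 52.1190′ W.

Offset from 180°W / 90°S: lon 136.13135°, lat 47.44875°.
Field (20°×10°, letters A–R): 136.13135/20 → 6 → G, 47.44875/10 → 4 → E; chars GE.
Square (2°×1°, digits 0–9): 16.13135/2 → 8, 7.44875/1 → 7; chars 87.
Subsquare (5′×2.5′, letters a–x): 0.13135/0.0833333 → 1 → b, 0.44875/0.0416667 → 10 → k; chars bk.
Extended square (30″×15″, digits 0–9): 0.04802/0.00833333 → 5, 0.03209/0.00416667 → 7; chars 57.

GE87bk57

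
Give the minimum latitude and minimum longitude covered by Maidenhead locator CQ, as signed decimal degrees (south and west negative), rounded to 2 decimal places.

Field C=2, Q=16: +2·20° lon, +16·10° lat → SW at lon -140°, lat 70°.
latitude 70.00, longitude -140.00.

70.00, -140.00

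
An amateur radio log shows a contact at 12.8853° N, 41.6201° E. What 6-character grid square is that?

Shift to the Maidenhead origin (180°W, 90°S): lon 221.6201, lat 102.8853.
Field: 221.6201/20 → 11 → L, 102.8853/10 → 10 → K; chars LK.
Square: 1.6201/2 → 0, 2.8853/1 → 2; chars 02.
Subsquare: 1.6201/0.0833333 → 19 → t, 0.8853/0.0416667 → 21 → v; chars tv.

LK02tv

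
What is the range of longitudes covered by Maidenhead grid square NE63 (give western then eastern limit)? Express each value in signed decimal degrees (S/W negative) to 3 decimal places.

Field N=13, E=4: +13·20° lon, +4·10° lat → SW at lon 80°, lat -50°.
Square 6, 3: +6·2° lon, +3·1° lat → SW at lon 92°, lat -47°.
Cell spans 2° lon × 1° lat.
west 92.000, east 94.000.

92.000, 94.000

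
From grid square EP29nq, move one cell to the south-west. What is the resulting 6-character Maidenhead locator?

EP29mp

Longitude subsquare n = 13; −1 → 12 = m.
Latitude subsquare q = 16; −1 → 15 = p.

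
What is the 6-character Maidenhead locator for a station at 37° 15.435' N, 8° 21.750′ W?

IM57tg

Shift to the Maidenhead origin (180°W, 90°S): lon 171.6375, lat 127.2572.
Field: 171.6375/20 → 8 → I, 127.2572/10 → 12 → M; chars IM.
Square: 11.6375/2 → 5, 7.2572/1 → 7; chars 57.
Subsquare: 1.6375/0.0833333 → 19 → t, 0.2572/0.0416667 → 6 → g; chars tg.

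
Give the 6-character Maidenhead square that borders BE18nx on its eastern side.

BE18ox

Longitude subsquare n = 13; +1 → 14 = o.
The latitude characters are unchanged.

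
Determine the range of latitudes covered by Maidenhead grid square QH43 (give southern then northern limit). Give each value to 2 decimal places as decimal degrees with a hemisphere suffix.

17.00° S, 16.00° S

Field Q=16, H=7: +16·20° lon, +7·10° lat → SW at lon 140°, lat -20°.
Square 4, 3: +4·2° lon, +3·1° lat → SW at lon 148°, lat -17°.
Cell spans 2° lon × 1° lat.
south 17.00° S, north 16.00° S.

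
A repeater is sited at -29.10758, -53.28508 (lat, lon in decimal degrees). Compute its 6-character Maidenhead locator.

GG30iv

Offset from 180°W / 90°S: lon 126.7149°, lat 60.8924°.
Field: 126.7149/20 → 6 → G, 60.8924/10 → 6 → G; chars GG.
Square: 6.7149/2 → 3, 0.8924/1 → 0; chars 30.
Subsquare: 0.7149/0.0833333 → 8 → i, 0.8924/0.0416667 → 21 → v; chars iv.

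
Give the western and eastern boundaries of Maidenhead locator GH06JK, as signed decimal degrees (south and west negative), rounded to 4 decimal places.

-59.2500, -59.1667

Field G=6, H=7: +6·20° lon, +7·10° lat → SW at lon -60°, lat -20°.
Square 0, 6: +0·2° lon, +6·1° lat → SW at lon -60°, lat -14°.
Subsquare j=9, k=10: +9·0.0833333° lon, +10·0.0416667° lat → SW at lon -59.25°, lat -13.5833°.
Cell spans 0.0833333° lon × 0.0416667° lat.
west -59.2500, east -59.1667.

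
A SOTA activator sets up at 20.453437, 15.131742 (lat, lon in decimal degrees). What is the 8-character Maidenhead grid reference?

JL70nk58

Add 180° to longitude and 90° to latitude: 195.13174, 110.45344.
Field: lon ⌊195.13174/20⌋ = 9 → J; lat ⌊110.45344/10⌋ = 11 → L.
Square: lon ⌊15.13174/2⌋ = 7; lat ⌊0.45344/1⌋ = 0.
Subsquare: lon ⌊1.13174/0.0833333⌋ = 13 → n; lat ⌊0.45344/0.0416667⌋ = 10 → k.
Extended square: lon ⌊0.04841/0.00833333⌋ = 5; lat ⌊0.03677/0.00416667⌋ = 8.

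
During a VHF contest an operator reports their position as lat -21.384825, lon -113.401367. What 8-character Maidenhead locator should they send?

DG38ho17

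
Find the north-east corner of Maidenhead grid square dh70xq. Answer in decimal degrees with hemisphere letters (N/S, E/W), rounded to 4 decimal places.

Field D=3, H=7: +3·20° lon, +7·10° lat → SW at lon -120°, lat -20°.
Square 7, 0: +7·2° lon, +0·1° lat → SW at lon -106°, lat -20°.
Subsquare x=23, q=16: +23·0.0833333° lon, +16·0.0416667° lat → SW at lon -104.083°, lat -19.3333°.
Cell spans 0.0833333° lon × 0.0416667° lat. NE corner is SW corner plus one full cell.
latitude 19.2917° S, longitude 104.0000° W.

19.2917° S, 104.0000° W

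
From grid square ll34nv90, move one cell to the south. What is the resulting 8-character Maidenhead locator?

LL34nu99

Latitude extended square 0; −1 → -1, wraps to 9, carry into subsquare.
Latitude subsquare v = 21; −1 → 20 = u.
The longitude characters are unchanged.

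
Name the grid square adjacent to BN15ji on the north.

BN15jj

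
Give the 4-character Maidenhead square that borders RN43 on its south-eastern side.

RN52

Longitude square 4; +1 → 5.
Latitude square 3; −1 → 2.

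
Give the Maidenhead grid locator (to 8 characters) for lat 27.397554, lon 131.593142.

PL57tj15

Add 180° to longitude and 90° to latitude: 311.59314, 117.39755.
Field (20°×10°, letters A–R): 311.59314/20 → 15 → P, 117.39755/10 → 11 → L; chars PL.
Square (2°×1°, digits 0–9): 11.59314/2 → 5, 7.39755/1 → 7; chars 57.
Subsquare (5′×2.5′, letters a–x): 1.59314/0.0833333 → 19 → t, 0.39755/0.0416667 → 9 → j; chars tj.
Extended square (30″×15″, digits 0–9): 0.00981/0.00833333 → 1, 0.02255/0.00416667 → 5; chars 15.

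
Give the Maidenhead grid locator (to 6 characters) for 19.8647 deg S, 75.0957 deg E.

MH70nd

Offset from 180°W / 90°S: lon 255.0957°, lat 70.1353°.
Field: lon ⌊255.0957/20⌋ = 12 → M; lat ⌊70.1353/10⌋ = 7 → H.
Square: lon ⌊15.0957/2⌋ = 7; lat ⌊0.1353/1⌋ = 0.
Subsquare: lon ⌊1.0957/0.0833333⌋ = 13 → n; lat ⌊0.1353/0.0416667⌋ = 3 → d.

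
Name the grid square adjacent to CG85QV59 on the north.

Latitude extended square 9; +1 → 10, wraps to 0, carry into subsquare.
Latitude subsquare v = 21; +1 → 22 = w.
The longitude characters are unchanged.

CG85qw50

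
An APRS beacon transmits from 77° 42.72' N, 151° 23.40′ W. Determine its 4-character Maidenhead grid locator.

Add 180° to longitude and 90° to latitude: 28.61, 167.71.
Field: 28.61/20 → 1 → B, 167.71/10 → 16 → Q; chars BQ.
Square: 8.61/2 → 4, 7.71/1 → 7; chars 47.

BQ47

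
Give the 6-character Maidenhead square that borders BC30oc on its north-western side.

BC30nd

Longitude subsquare o = 14; −1 → 13 = n.
Latitude subsquare c = 2; +1 → 3 = d.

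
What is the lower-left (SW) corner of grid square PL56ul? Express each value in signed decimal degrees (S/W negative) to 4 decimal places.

Field P=15, L=11: +15·20° lon, +11·10° lat → SW at lon 120°, lat 20°.
Square 5, 6: +5·2° lon, +6·1° lat → SW at lon 130°, lat 26°.
Subsquare u=20, l=11: +20·0.0833333° lon, +11·0.0416667° lat → SW at lon 131.667°, lat 26.4583°.
latitude 26.4583, longitude 131.6667.

26.4583, 131.6667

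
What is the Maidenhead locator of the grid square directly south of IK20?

Latitude square 0; −1 → -1, wraps to 9, carry into field.
Latitude field K = 10; −1 → 9 = J.
The longitude characters are unchanged.

IJ29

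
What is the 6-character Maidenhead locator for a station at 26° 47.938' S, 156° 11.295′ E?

Shift to the Maidenhead origin (180°W, 90°S): lon 336.1883, lat 63.2010.
Field (20°×10°, letters A–R): lon ⌊336.1883/20⌋ = 16 → Q; lat ⌊63.2010/10⌋ = 6 → G.
Square (2°×1°, digits 0–9): lon ⌊16.1883/2⌋ = 8; lat ⌊3.2010/1⌋ = 3.
Subsquare (5′×2.5′, letters a–x): lon ⌊0.1883/0.0833333⌋ = 2 → c; lat ⌊0.2010/0.0416667⌋ = 4 → e.

QG83ce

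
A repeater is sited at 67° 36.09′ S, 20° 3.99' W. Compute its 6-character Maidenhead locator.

HC92xj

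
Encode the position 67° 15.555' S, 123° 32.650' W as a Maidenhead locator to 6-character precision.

Offset from 180°W / 90°S: lon 56.4558°, lat 22.7408°.
Field: 56.4558/20 → 2 → C, 22.7408/10 → 2 → C; chars CC.
Square: 16.4558/2 → 8, 2.7408/1 → 2; chars 82.
Subsquare: 0.4558/0.0833333 → 5 → f, 0.7408/0.0416667 → 17 → r; chars fr.

CC82fr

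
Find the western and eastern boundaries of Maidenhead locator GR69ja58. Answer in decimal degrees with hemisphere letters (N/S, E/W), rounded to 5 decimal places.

47.20833° W, 47.20000° W

Field G=6, R=17: +6·20° lon, +17·10° lat → SW at lon -60°, lat 80°.
Square 6, 9: +6·2° lon, +9·1° lat → SW at lon -48°, lat 89°.
Subsquare j=9, a=0: +9·0.0833333° lon, +0·0.0416667° lat → SW at lon -47.25°, lat 89°.
Extended square 5, 8: +5·0.00833333° lon, +8·0.00416667° lat → SW at lon -47.2083°, lat 89.0333°.
Cell spans 0.00833333° lon × 0.00416667° lat.
west 47.20833° W, east 47.20000° W.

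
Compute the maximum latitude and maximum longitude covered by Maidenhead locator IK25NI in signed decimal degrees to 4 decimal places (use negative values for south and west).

15.3750, -14.8333

Field I=8, K=10: +8·20° lon, +10·10° lat → SW at lon -20°, lat 10°.
Square 2, 5: +2·2° lon, +5·1° lat → SW at lon -16°, lat 15°.
Subsquare n=13, i=8: +13·0.0833333° lon, +8·0.0416667° lat → SW at lon -14.9167°, lat 15.3333°.
Cell spans 0.0833333° lon × 0.0416667° lat. NE corner is SW corner plus one full cell.
latitude 15.3750, longitude -14.8333.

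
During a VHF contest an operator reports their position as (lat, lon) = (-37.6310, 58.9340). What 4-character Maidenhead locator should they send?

LF92

Add 180° to longitude and 90° to latitude: 238.93, 52.37.
Field: 238.93/20 → 11 → L, 52.37/10 → 5 → F; chars LF.
Square: 18.93/2 → 9, 2.37/1 → 2; chars 92.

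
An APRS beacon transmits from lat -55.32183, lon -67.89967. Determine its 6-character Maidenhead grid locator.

Shift to the Maidenhead origin (180°W, 90°S): lon 112.1003, lat 34.6782.
Field (20°×10°, letters A–R): lon ⌊112.1003/20⌋ = 5 → F; lat ⌊34.6782/10⌋ = 3 → D.
Square (2°×1°, digits 0–9): lon ⌊12.1003/2⌋ = 6; lat ⌊4.6782/1⌋ = 4.
Subsquare (5′×2.5′, letters a–x): lon ⌊0.1003/0.0833333⌋ = 1 → b; lat ⌊0.6782/0.0416667⌋ = 16 → q.

FD64bq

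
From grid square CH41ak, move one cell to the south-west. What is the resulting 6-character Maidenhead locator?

CH31xj

Longitude subsquare a = 0; −1 → -1, wraps to 23 = x, carry into square.
Longitude square 4; −1 → 3.
Latitude subsquare k = 10; −1 → 9 = j.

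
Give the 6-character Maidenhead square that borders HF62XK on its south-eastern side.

Longitude subsquare x = 23; +1 → 24, wraps to 0 = a, carry into square.
Longitude square 6; +1 → 7.
Latitude subsquare k = 10; −1 → 9 = j.

HF72aj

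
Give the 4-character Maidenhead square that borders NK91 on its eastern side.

Longitude square 9; +1 → 10, wraps to 0, carry into field.
Longitude field N = 13; +1 → 14 = O.
The latitude characters are unchanged.

OK01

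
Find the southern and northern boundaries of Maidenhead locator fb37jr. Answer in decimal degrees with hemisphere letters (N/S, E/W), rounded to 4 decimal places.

Field F=5, B=1: +5·20° lon, +1·10° lat → SW at lon -80°, lat -80°.
Square 3, 7: +3·2° lon, +7·1° lat → SW at lon -74°, lat -73°.
Subsquare j=9, r=17: +9·0.0833333° lon, +17·0.0416667° lat → SW at lon -73.25°, lat -72.2917°.
Cell spans 0.0833333° lon × 0.0416667° lat.
south 72.2917° S, north 72.2500° S.

72.2917° S, 72.2500° S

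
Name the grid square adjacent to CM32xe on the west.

CM32we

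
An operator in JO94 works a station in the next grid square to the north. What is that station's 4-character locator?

JO95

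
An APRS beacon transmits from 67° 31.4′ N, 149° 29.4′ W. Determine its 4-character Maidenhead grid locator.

BP57

Shift to the Maidenhead origin (180°W, 90°S): lon 30.51, lat 157.52.
Field: lon ⌊30.51/20⌋ = 1 → B; lat ⌊157.52/10⌋ = 15 → P.
Square: lon ⌊10.51/2⌋ = 5; lat ⌊7.52/1⌋ = 7.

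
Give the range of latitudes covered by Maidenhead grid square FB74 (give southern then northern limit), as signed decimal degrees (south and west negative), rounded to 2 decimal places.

Field F=5, B=1: +5·20° lon, +1·10° lat → SW at lon -80°, lat -80°.
Square 7, 4: +7·2° lon, +4·1° lat → SW at lon -66°, lat -76°.
Cell spans 2° lon × 1° lat.
south -76.00, north -75.00.

-76.00, -75.00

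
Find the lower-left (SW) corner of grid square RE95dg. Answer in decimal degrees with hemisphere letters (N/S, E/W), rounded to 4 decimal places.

44.7500° S, 178.2500° E

Field R=17, E=4: +17·20° lon, +4·10° lat → SW at lon 160°, lat -50°.
Square 9, 5: +9·2° lon, +5·1° lat → SW at lon 178°, lat -45°.
Subsquare d=3, g=6: +3·0.0833333° lon, +6·0.0416667° lat → SW at lon 178.25°, lat -44.75°.
latitude 44.7500° S, longitude 178.2500° E.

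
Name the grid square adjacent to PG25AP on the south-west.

Longitude subsquare a = 0; −1 → -1, wraps to 23 = x, carry into square.
Longitude square 2; −1 → 1.
Latitude subsquare p = 15; −1 → 14 = o.

PG15xo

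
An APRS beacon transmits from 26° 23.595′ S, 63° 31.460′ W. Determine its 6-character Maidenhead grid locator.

FG83fo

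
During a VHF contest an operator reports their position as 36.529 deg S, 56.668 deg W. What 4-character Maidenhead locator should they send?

GF13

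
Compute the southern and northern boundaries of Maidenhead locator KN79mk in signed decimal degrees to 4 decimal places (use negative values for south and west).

49.4167, 49.4583

Field K=10, N=13: +10·20° lon, +13·10° lat → SW at lon 20°, lat 40°.
Square 7, 9: +7·2° lon, +9·1° lat → SW at lon 34°, lat 49°.
Subsquare m=12, k=10: +12·0.0833333° lon, +10·0.0416667° lat → SW at lon 35°, lat 49.4167°.
Cell spans 0.0833333° lon × 0.0416667° lat.
south 49.4167, north 49.4583.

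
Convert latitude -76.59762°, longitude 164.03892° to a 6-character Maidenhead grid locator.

RB23aj

Offset from 180°W / 90°S: lon 344.0389°, lat 13.4024°.
Field (20°×10°, letters A–R): lon ⌊344.0389/20⌋ = 17 → R; lat ⌊13.4024/10⌋ = 1 → B.
Square (2°×1°, digits 0–9): lon ⌊4.0389/2⌋ = 2; lat ⌊3.4024/1⌋ = 3.
Subsquare (5′×2.5′, letters a–x): lon ⌊0.0389/0.0833333⌋ = 0 → a; lat ⌊0.4024/0.0416667⌋ = 9 → j.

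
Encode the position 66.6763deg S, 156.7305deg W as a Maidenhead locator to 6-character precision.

Offset from 180°W / 90°S: lon 23.2695°, lat 23.3237°.
Field: 23.2695/20 → 1 → B, 23.3237/10 → 2 → C; chars BC.
Square: 3.2695/2 → 1, 3.3237/1 → 3; chars 13.
Subsquare: 1.2695/0.0833333 → 15 → p, 0.3237/0.0416667 → 7 → h; chars ph.

BC13ph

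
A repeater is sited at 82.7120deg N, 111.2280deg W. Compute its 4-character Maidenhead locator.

Shift to the Maidenhead origin (180°W, 90°S): lon 68.77, lat 172.71.
Field: lon ⌊68.77/20⌋ = 3 → D; lat ⌊172.71/10⌋ = 17 → R.
Square: lon ⌊8.77/2⌋ = 4; lat ⌊2.71/1⌋ = 2.

DR42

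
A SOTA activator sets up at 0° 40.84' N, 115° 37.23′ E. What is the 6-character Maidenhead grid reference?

Shift to the Maidenhead origin (180°W, 90°S): lon 295.6205, lat 90.6807.
Field (20°×10°, letters A–R): 295.6205/20 → 14 → O, 90.6807/10 → 9 → J; chars OJ.
Square (2°×1°, digits 0–9): 15.6205/2 → 7, 0.6807/1 → 0; chars 70.
Subsquare (5′×2.5′, letters a–x): 1.6205/0.0833333 → 19 → t, 0.6807/0.0416667 → 16 → q; chars tq.

OJ70tq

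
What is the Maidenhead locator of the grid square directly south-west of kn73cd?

KN73bc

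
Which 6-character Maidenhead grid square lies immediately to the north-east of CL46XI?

CL56aj

Longitude subsquare x = 23; +1 → 24, wraps to 0 = a, carry into square.
Longitude square 4; +1 → 5.
Latitude subsquare i = 8; +1 → 9 = j.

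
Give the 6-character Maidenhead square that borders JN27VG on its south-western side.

Longitude subsquare v = 21; −1 → 20 = u.
Latitude subsquare g = 6; −1 → 5 = f.

JN27uf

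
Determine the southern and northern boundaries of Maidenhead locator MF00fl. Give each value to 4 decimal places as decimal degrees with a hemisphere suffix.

39.5417° S, 39.5000° S

Field M=12, F=5: +12·20° lon, +5·10° lat → SW at lon 60°, lat -40°.
Square 0, 0: +0·2° lon, +0·1° lat → SW at lon 60°, lat -40°.
Subsquare f=5, l=11: +5·0.0833333° lon, +11·0.0416667° lat → SW at lon 60.4167°, lat -39.5417°.
Cell spans 0.0833333° lon × 0.0416667° lat.
south 39.5417° S, north 39.5000° S.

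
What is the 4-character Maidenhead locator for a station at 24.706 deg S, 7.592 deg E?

JG35

Shift to the Maidenhead origin (180°W, 90°S): lon 187.59, lat 65.29.
Field: lon ⌊187.59/20⌋ = 9 → J; lat ⌊65.29/10⌋ = 6 → G.
Square: lon ⌊7.59/2⌋ = 3; lat ⌊5.29/1⌋ = 5.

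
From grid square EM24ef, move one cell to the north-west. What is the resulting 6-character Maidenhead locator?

Longitude subsquare e = 4; −1 → 3 = d.
Latitude subsquare f = 5; +1 → 6 = g.

EM24dg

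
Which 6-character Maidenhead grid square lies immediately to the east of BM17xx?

Longitude subsquare x = 23; +1 → 24, wraps to 0 = a, carry into square.
Longitude square 1; +1 → 2.
The latitude characters are unchanged.

BM27ax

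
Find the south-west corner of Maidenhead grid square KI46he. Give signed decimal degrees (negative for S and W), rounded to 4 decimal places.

-3.8333, 28.5833

Field K=10, I=8: +10·20° lon, +8·10° lat → SW at lon 20°, lat -10°.
Square 4, 6: +4·2° lon, +6·1° lat → SW at lon 28°, lat -4°.
Subsquare h=7, e=4: +7·0.0833333° lon, +4·0.0416667° lat → SW at lon 28.5833°, lat -3.83333°.
latitude -3.8333, longitude 28.5833.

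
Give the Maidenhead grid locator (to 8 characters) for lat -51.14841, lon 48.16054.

LD48bu94

Shift to the Maidenhead origin (180°W, 90°S): lon 228.16054, lat 38.85159.
Field (20°×10°, letters A–R): lon ⌊228.16054/20⌋ = 11 → L; lat ⌊38.85159/10⌋ = 3 → D.
Square (2°×1°, digits 0–9): lon ⌊8.16054/2⌋ = 4; lat ⌊8.85159/1⌋ = 8.
Subsquare (5′×2.5′, letters a–x): lon ⌊0.16054/0.0833333⌋ = 1 → b; lat ⌊0.85159/0.0416667⌋ = 20 → u.
Extended square (30″×15″, digits 0–9): lon ⌊0.07721/0.00833333⌋ = 9; lat ⌊0.01826/0.00416667⌋ = 4.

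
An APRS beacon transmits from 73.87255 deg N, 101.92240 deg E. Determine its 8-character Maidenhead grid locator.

OQ03xu09

Shift to the Maidenhead origin (180°W, 90°S): lon 281.92240, lat 163.87255.
Field: 281.92240/20 → 14 → O, 163.87255/10 → 16 → Q; chars OQ.
Square: 1.92240/2 → 0, 3.87255/1 → 3; chars 03.
Subsquare: 1.92240/0.0833333 → 23 → x, 0.87255/0.0416667 → 20 → u; chars xu.
Extended square: 0.00573/0.00833333 → 0, 0.03922/0.00416667 → 9; chars 09.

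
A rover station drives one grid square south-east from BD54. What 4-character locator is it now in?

Longitude square 5; +1 → 6.
Latitude square 4; −1 → 3.

BD63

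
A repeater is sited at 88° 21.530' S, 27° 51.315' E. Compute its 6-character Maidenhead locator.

Offset from 180°W / 90°S: lon 207.8553°, lat 1.6412°.
Field: 207.8553/20 → 10 → K, 1.6412/10 → 0 → A; chars KA.
Square: 7.8553/2 → 3, 1.6412/1 → 1; chars 31.
Subsquare: 1.8553/0.0833333 → 22 → w, 0.6412/0.0416667 → 15 → p; chars wp.

KA31wp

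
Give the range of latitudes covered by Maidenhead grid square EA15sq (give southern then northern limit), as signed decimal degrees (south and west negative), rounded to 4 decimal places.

-84.3333, -84.2917

Field E=4, A=0: +4·20° lon, +0·10° lat → SW at lon -100°, lat -90°.
Square 1, 5: +1·2° lon, +5·1° lat → SW at lon -98°, lat -85°.
Subsquare s=18, q=16: +18·0.0833333° lon, +16·0.0416667° lat → SW at lon -96.5°, lat -84.3333°.
Cell spans 0.0833333° lon × 0.0416667° lat.
south -84.3333, north -84.2917.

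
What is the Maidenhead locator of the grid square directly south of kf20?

Latitude square 0; −1 → -1, wraps to 9, carry into field.
Latitude field F = 5; −1 → 4 = E.
The longitude characters are unchanged.

KE29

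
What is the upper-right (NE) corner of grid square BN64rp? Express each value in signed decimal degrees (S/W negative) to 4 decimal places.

Field B=1, N=13: +1·20° lon, +13·10° lat → SW at lon -160°, lat 40°.
Square 6, 4: +6·2° lon, +4·1° lat → SW at lon -148°, lat 44°.
Subsquare r=17, p=15: +17·0.0833333° lon, +15·0.0416667° lat → SW at lon -146.583°, lat 44.625°.
Cell spans 0.0833333° lon × 0.0416667° lat. NE corner is SW corner plus one full cell.
latitude 44.6667, longitude -146.5000.

44.6667, -146.5000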